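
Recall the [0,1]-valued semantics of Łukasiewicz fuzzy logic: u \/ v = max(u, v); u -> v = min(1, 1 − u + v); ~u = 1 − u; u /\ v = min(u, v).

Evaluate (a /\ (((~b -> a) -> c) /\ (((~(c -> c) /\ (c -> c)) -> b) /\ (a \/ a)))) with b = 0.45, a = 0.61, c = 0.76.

0.61

~b: Łukasiewicz ¬ gives 1 − 0.45 = 0.55
(~b -> a): min(1, 1 − 0.55 + 0.61) = 1
((~b -> a) -> c): min(1, 1 − 1 + 0.76) = 0.76
(c -> c): min(1, 1 − 0.76 + 0.76) = 1
~(c -> c): Łukasiewicz ¬ gives 1 − 1 = 0
(c -> c): min(1, 1 − 0.76 + 0.76) = 1
(~(c -> c) /\ (c -> c)) = min(0, 1) = 0
((~(c -> c) /\ (c -> c)) -> b): min(1, 1 − 0 + 0.45) = 1
(a \/ a) = max(0.61, 0.61) = 0.61
(((~(c -> c) /\ (c -> c)) -> b) /\ (a \/ a)) = min(1, 0.61) = 0.61
(((~b -> a) -> c) /\ (((~(c -> c) /\ (c -> c)) -> b) /\ (a \/ a))) = min(0.76, 0.61) = 0.61
(a /\ (((~b -> a) -> c) /\ (((~(c -> c) /\ (c -> c)) -> b) /\ (a \/ a)))) = min(0.61, 0.61) = 0.61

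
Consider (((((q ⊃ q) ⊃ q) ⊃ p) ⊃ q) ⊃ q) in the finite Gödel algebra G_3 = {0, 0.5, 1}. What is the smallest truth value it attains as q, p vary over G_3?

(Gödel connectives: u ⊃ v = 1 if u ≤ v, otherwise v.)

0.50

The minimum is attained at q = 0.5, p = 0:
  (q ⊃ q): 0.5 ≤ 0.5, so result = 1
  ((q ⊃ q) ⊃ q): 1 > 0.5, so result = 0.5
  (((q ⊃ q) ⊃ q) ⊃ p): 0.5 > 0, so result = 0
  ((((q ⊃ q) ⊃ q) ⊃ p) ⊃ q): 0 ≤ 0.5, so result = 1
  (((((q ⊃ q) ⊃ q) ⊃ p) ⊃ q) ⊃ q): 1 > 0.5, so result = 0.5
Checking all 9 assignments confirms none give a value below 0.50.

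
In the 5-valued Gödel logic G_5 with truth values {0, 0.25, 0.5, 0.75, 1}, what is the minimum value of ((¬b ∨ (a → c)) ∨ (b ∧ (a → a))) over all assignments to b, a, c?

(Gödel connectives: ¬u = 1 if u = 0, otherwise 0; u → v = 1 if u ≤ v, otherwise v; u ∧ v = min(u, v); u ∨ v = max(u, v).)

The minimum is attained at b = 0.25, a = 0.25, c = 0:
  ¬b: Gödel ¬ of 0.25 = 0 (operand ≠ 0)
  (a → c): 0.25 > 0, so result = 0
  (¬b ∨ (a → c)) = max(0, 0) = 0
  (a → a): 0.25 ≤ 0.25, so result = 1
  (b ∧ (a → a)) = min(0.25, 1) = 0.25
  ((¬b ∨ (a → c)) ∨ (b ∧ (a → a))) = max(0, 0.25) = 0.25
Checking all 125 assignments confirms none give a value below 0.25.

0.25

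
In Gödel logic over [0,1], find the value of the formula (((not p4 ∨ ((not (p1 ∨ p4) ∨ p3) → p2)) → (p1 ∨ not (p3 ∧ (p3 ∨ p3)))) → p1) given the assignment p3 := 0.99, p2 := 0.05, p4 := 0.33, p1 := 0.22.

0.22

not p4: Gödel ¬ of 0.33 = 0 (operand ≠ 0)
(p1 ∨ p4) = max(0.22, 0.33) = 0.33
not (p1 ∨ p4): Gödel ¬ of 0.33 = 0 (operand ≠ 0)
(not (p1 ∨ p4) ∨ p3) = max(0, 0.99) = 0.99
((not (p1 ∨ p4) ∨ p3) → p2): 0.99 > 0.05, so result = 0.05
(not p4 ∨ ((not (p1 ∨ p4) ∨ p3) → p2)) = max(0, 0.05) = 0.05
(p3 ∨ p3) = max(0.99, 0.99) = 0.99
(p3 ∧ (p3 ∨ p3)) = min(0.99, 0.99) = 0.99
not (p3 ∧ (p3 ∨ p3)): Gödel ¬ of 0.99 = 0 (operand ≠ 0)
(p1 ∨ not (p3 ∧ (p3 ∨ p3))) = max(0.22, 0) = 0.22
((not p4 ∨ ((not (p1 ∨ p4) ∨ p3) → p2)) → (p1 ∨ not (p3 ∧ (p3 ∨ p3)))): 0.05 ≤ 0.22, so result = 1
(((not p4 ∨ ((not (p1 ∨ p4) ∨ p3) → p2)) → (p1 ∨ not (p3 ∧ (p3 ∨ p3)))) → p1): 1 > 0.22, so result = 0.22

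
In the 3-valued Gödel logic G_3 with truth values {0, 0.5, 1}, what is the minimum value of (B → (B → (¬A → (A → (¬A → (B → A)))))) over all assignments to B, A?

1.00

Every assignment gives 1. For instance at B = 0, A = 0:
  ¬A: Gödel ¬ of 0 = 1 (operand is 0)
  ¬A: Gödel ¬ of 0 = 1 (operand is 0)
  (B → A): 0 ≤ 0, so result = 1
  (¬A → (B → A)): 1 ≤ 1, so result = 1
  (A → (¬A → (B → A))): 0 ≤ 1, so result = 1
  (¬A → (A → (¬A → (B → A)))): 1 ≤ 1, so result = 1
  (B → (¬A → (A → (¬A → (B → A))))): 0 ≤ 1, so result = 1
  (B → (B → (¬A → (A → (¬A → (B → A)))))): 0 ≤ 1, so result = 1
All 9 assignments give value 1 — the formula is a G_3-tautology.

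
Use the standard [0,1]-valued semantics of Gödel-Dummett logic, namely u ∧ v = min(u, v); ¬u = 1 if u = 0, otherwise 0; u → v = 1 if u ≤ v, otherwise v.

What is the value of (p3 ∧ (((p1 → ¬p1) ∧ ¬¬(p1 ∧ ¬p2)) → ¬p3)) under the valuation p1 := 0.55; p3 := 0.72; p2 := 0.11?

¬p1: Gödel ¬ of 0.55 = 0 (operand ≠ 0)
(p1 → ¬p1): 0.55 > 0, so result = 0
¬p2: Gödel ¬ of 0.11 = 0 (operand ≠ 0)
(p1 ∧ ¬p2) = min(0.55, 0) = 0
¬(p1 ∧ ¬p2): Gödel ¬ of 0 = 1 (operand is 0)
¬¬(p1 ∧ ¬p2): Gödel ¬ of 1 = 0 (operand ≠ 0)
((p1 → ¬p1) ∧ ¬¬(p1 ∧ ¬p2)) = min(0, 0) = 0
¬p3: Gödel ¬ of 0.72 = 0 (operand ≠ 0)
(((p1 → ¬p1) ∧ ¬¬(p1 ∧ ¬p2)) → ¬p3): 0 ≤ 0, so result = 1
(p3 ∧ (((p1 → ¬p1) ∧ ¬¬(p1 ∧ ¬p2)) → ¬p3)) = min(0.72, 1) = 0.72

0.72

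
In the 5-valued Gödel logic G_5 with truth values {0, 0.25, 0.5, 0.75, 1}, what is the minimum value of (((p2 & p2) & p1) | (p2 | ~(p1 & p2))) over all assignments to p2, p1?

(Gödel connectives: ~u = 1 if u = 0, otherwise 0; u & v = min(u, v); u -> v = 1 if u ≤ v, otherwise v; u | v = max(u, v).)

0.25

The minimum is attained at p2 = 0.25, p1 = 0.25:
  (p2 & p2) = min(0.25, 0.25) = 0.25
  ((p2 & p2) & p1) = min(0.25, 0.25) = 0.25
  (p1 & p2) = min(0.25, 0.25) = 0.25
  ~(p1 & p2): Gödel ¬ of 0.25 = 0 (operand ≠ 0)
  (p2 | ~(p1 & p2)) = max(0.25, 0) = 0.25
  (((p2 & p2) & p1) | (p2 | ~(p1 & p2))) = max(0.25, 0.25) = 0.25
Checking all 25 assignments confirms none give a value below 0.25.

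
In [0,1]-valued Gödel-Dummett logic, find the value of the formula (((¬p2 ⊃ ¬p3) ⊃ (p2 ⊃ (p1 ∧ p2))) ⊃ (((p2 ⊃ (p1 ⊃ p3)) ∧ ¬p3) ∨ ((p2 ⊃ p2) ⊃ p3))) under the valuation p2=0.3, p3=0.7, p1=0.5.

¬p2: Gödel ¬ of 0.3 = 0 (operand ≠ 0)
¬p3: Gödel ¬ of 0.7 = 0 (operand ≠ 0)
(¬p2 ⊃ ¬p3): 0 ≤ 0, so result = 1
(p1 ∧ p2) = min(0.5, 0.3) = 0.3
(p2 ⊃ (p1 ∧ p2)): 0.3 ≤ 0.3, so result = 1
((¬p2 ⊃ ¬p3) ⊃ (p2 ⊃ (p1 ∧ p2))): 1 ≤ 1, so result = 1
(p1 ⊃ p3): 0.5 ≤ 0.7, so result = 1
(p2 ⊃ (p1 ⊃ p3)): 0.3 ≤ 1, so result = 1
¬p3: Gödel ¬ of 0.7 = 0 (operand ≠ 0)
((p2 ⊃ (p1 ⊃ p3)) ∧ ¬p3) = min(1, 0) = 0
(p2 ⊃ p2): 0.3 ≤ 0.3, so result = 1
((p2 ⊃ p2) ⊃ p3): 1 > 0.7, so result = 0.7
(((p2 ⊃ (p1 ⊃ p3)) ∧ ¬p3) ∨ ((p2 ⊃ p2) ⊃ p3)) = max(0, 0.7) = 0.7
(((¬p2 ⊃ ¬p3) ⊃ (p2 ⊃ (p1 ∧ p2))) ⊃ (((p2 ⊃ (p1 ⊃ p3)) ∧ ¬p3) ∨ ((p2 ⊃ p2) ⊃ p3))): 1 > 0.7, so result = 0.7

0.70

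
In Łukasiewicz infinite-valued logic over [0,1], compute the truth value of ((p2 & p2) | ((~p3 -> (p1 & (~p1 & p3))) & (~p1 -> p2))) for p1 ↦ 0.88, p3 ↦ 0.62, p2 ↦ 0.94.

(p2 & p2) = min(0.94, 0.94) = 0.94
~p3: Łukasiewicz ¬ gives 1 − 0.62 = 0.38
~p1: Łukasiewicz ¬ gives 1 − 0.88 = 0.12
(~p1 & p3) = min(0.12, 0.62) = 0.12
(p1 & (~p1 & p3)) = min(0.88, 0.12) = 0.12
(~p3 -> (p1 & (~p1 & p3))): min(1, 1 − 0.38 + 0.12) = 0.74
~p1: Łukasiewicz ¬ gives 1 − 0.88 = 0.12
(~p1 -> p2): min(1, 1 − 0.12 + 0.94) = 1
((~p3 -> (p1 & (~p1 & p3))) & (~p1 -> p2)) = min(0.74, 1) = 0.74
((p2 & p2) | ((~p3 -> (p1 & (~p1 & p3))) & (~p1 -> p2))) = max(0.94, 0.74) = 0.94

0.94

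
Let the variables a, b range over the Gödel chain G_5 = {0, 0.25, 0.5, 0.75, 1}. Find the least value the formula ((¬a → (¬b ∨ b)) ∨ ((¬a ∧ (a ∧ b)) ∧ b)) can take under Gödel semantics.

The minimum is attained at a = 0, b = 0.25:
  ¬a: Gödel ¬ of 0 = 1 (operand is 0)
  ¬b: Gödel ¬ of 0.25 = 0 (operand ≠ 0)
  (¬b ∨ b) = max(0, 0.25) = 0.25
  (¬a → (¬b ∨ b)): 1 > 0.25, so result = 0.25
  ¬a: Gödel ¬ of 0 = 1 (operand is 0)
  (a ∧ b) = min(0, 0.25) = 0
  (¬a ∧ (a ∧ b)) = min(1, 0) = 0
  ((¬a ∧ (a ∧ b)) ∧ b) = min(0, 0.25) = 0
  ((¬a → (¬b ∨ b)) ∨ ((¬a ∧ (a ∧ b)) ∧ b)) = max(0.25, 0) = 0.25
Checking all 25 assignments confirms none give a value below 0.25.

0.25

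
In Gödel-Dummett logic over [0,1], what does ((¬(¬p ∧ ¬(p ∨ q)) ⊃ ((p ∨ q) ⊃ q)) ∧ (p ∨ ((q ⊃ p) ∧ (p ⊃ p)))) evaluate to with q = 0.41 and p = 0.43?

¬p: Gödel ¬ of 0.43 = 0 (operand ≠ 0)
(p ∨ q) = max(0.43, 0.41) = 0.43
¬(p ∨ q): Gödel ¬ of 0.43 = 0 (operand ≠ 0)
(¬p ∧ ¬(p ∨ q)) = min(0, 0) = 0
¬(¬p ∧ ¬(p ∨ q)): Gödel ¬ of 0 = 1 (operand is 0)
(p ∨ q) = max(0.43, 0.41) = 0.43
((p ∨ q) ⊃ q): 0.43 > 0.41, so result = 0.41
(¬(¬p ∧ ¬(p ∨ q)) ⊃ ((p ∨ q) ⊃ q)): 1 > 0.41, so result = 0.41
(q ⊃ p): 0.41 ≤ 0.43, so result = 1
(p ⊃ p): 0.43 ≤ 0.43, so result = 1
((q ⊃ p) ∧ (p ⊃ p)) = min(1, 1) = 1
(p ∨ ((q ⊃ p) ∧ (p ⊃ p))) = max(0.43, 1) = 1
((¬(¬p ∧ ¬(p ∨ q)) ⊃ ((p ∨ q) ⊃ q)) ∧ (p ∨ ((q ⊃ p) ∧ (p ⊃ p)))) = min(0.41, 1) = 0.41

0.41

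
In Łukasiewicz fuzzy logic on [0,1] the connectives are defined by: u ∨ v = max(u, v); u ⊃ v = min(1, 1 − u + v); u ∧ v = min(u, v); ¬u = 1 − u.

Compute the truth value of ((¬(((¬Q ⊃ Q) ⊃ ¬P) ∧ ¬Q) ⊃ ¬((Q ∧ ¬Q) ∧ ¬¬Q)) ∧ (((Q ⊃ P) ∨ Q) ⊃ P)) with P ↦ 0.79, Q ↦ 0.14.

0.79

¬Q: Łukasiewicz ¬ gives 1 − 0.14 = 0.86
(¬Q ⊃ Q): min(1, 1 − 0.86 + 0.14) = 0.28
¬P: Łukasiewicz ¬ gives 1 − 0.79 = 0.21
((¬Q ⊃ Q) ⊃ ¬P): min(1, 1 − 0.28 + 0.21) = 0.93
¬Q: Łukasiewicz ¬ gives 1 − 0.14 = 0.86
(((¬Q ⊃ Q) ⊃ ¬P) ∧ ¬Q) = min(0.93, 0.86) = 0.86
¬(((¬Q ⊃ Q) ⊃ ¬P) ∧ ¬Q): Łukasiewicz ¬ gives 1 − 0.86 = 0.14
¬Q: Łukasiewicz ¬ gives 1 − 0.14 = 0.86
(Q ∧ ¬Q) = min(0.14, 0.86) = 0.14
¬Q: Łukasiewicz ¬ gives 1 − 0.14 = 0.86
¬¬Q: Łukasiewicz ¬ gives 1 − 0.86 = 0.14
((Q ∧ ¬Q) ∧ ¬¬Q) = min(0.14, 0.14) = 0.14
¬((Q ∧ ¬Q) ∧ ¬¬Q): Łukasiewicz ¬ gives 1 − 0.14 = 0.86
(¬(((¬Q ⊃ Q) ⊃ ¬P) ∧ ¬Q) ⊃ ¬((Q ∧ ¬Q) ∧ ¬¬Q)): min(1, 1 − 0.14 + 0.86) = 1
(Q ⊃ P): min(1, 1 − 0.14 + 0.79) = 1
((Q ⊃ P) ∨ Q) = max(1, 0.14) = 1
(((Q ⊃ P) ∨ Q) ⊃ P): min(1, 1 − 1 + 0.79) = 0.79
((¬(((¬Q ⊃ Q) ⊃ ¬P) ∧ ¬Q) ⊃ ¬((Q ∧ ¬Q) ∧ ¬¬Q)) ∧ (((Q ⊃ P) ∨ Q) ⊃ P)) = min(1, 0.79) = 0.79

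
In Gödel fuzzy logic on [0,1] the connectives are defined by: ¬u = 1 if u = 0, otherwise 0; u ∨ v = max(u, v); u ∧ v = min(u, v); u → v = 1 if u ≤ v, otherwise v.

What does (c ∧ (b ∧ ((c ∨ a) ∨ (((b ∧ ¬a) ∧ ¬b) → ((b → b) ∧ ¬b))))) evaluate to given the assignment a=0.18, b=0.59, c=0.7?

0.59

(c ∨ a) = max(0.7, 0.18) = 0.7
¬a: Gödel ¬ of 0.18 = 0 (operand ≠ 0)
(b ∧ ¬a) = min(0.59, 0) = 0
¬b: Gödel ¬ of 0.59 = 0 (operand ≠ 0)
((b ∧ ¬a) ∧ ¬b) = min(0, 0) = 0
(b → b): 0.59 ≤ 0.59, so result = 1
¬b: Gödel ¬ of 0.59 = 0 (operand ≠ 0)
((b → b) ∧ ¬b) = min(1, 0) = 0
(((b ∧ ¬a) ∧ ¬b) → ((b → b) ∧ ¬b)): 0 ≤ 0, so result = 1
((c ∨ a) ∨ (((b ∧ ¬a) ∧ ¬b) → ((b → b) ∧ ¬b))) = max(0.7, 1) = 1
(b ∧ ((c ∨ a) ∨ (((b ∧ ¬a) ∧ ¬b) → ((b → b) ∧ ¬b)))) = min(0.59, 1) = 0.59
(c ∧ (b ∧ ((c ∨ a) ∨ (((b ∧ ¬a) ∧ ¬b) → ((b → b) ∧ ¬b))))) = min(0.7, 0.59) = 0.59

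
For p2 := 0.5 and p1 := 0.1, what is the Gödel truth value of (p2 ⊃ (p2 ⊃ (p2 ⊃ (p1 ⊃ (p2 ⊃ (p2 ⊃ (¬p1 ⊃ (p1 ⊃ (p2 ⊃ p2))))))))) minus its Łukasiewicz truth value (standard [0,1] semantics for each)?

0.00

Gödel evaluation:
  ¬p1: Gödel ¬ of 0.1 = 0 (operand ≠ 0)
  (p2 ⊃ p2): 0.5 ≤ 0.5, so result = 1
  (p1 ⊃ (p2 ⊃ p2)): 0.1 ≤ 1, so result = 1
  (¬p1 ⊃ (p1 ⊃ (p2 ⊃ p2))): 0 ≤ 1, so result = 1
  (p2 ⊃ (¬p1 ⊃ (p1 ⊃ (p2 ⊃ p2)))): 0.5 ≤ 1, so result = 1
  (p2 ⊃ (p2 ⊃ (¬p1 ⊃ (p1 ⊃ (p2 ⊃ p2))))): 0.5 ≤ 1, so result = 1
  (p1 ⊃ (p2 ⊃ (p2 ⊃ (¬p1 ⊃ (p1 ⊃ (p2 ⊃ p2)))))): 0.1 ≤ 1, so result = 1
  (p2 ⊃ (p1 ⊃ (p2 ⊃ (p2 ⊃ (¬p1 ⊃ (p1 ⊃ (p2 ⊃ p2))))))): 0.5 ≤ 1, so result = 1
  (p2 ⊃ (p2 ⊃ (p1 ⊃ (p2 ⊃ (p2 ⊃ (¬p1 ⊃ (p1 ⊃ (p2 ⊃ p2)))))))): 0.5 ≤ 1, so result = 1
  (p2 ⊃ (p2 ⊃ (p2 ⊃ (p1 ⊃ (p2 ⊃ (p2 ⊃ (¬p1 ⊃ (p1 ⊃ (p2 ⊃ p2))))))))): 0.5 ≤ 1, so result = 1
  Gödel value = 1
Łukasiewicz evaluation:
  ¬p1: Łukasiewicz ¬ gives 1 − 0.1 = 0.9
  (p2 ⊃ p2): min(1, 1 − 0.5 + 0.5) = 1
  (p1 ⊃ (p2 ⊃ p2)): min(1, 1 − 0.1 + 1) = 1
  (¬p1 ⊃ (p1 ⊃ (p2 ⊃ p2))): min(1, 1 − 0.9 + 1) = 1
  (p2 ⊃ (¬p1 ⊃ (p1 ⊃ (p2 ⊃ p2)))): min(1, 1 − 0.5 + 1) = 1
  (p2 ⊃ (p2 ⊃ (¬p1 ⊃ (p1 ⊃ (p2 ⊃ p2))))): min(1, 1 − 0.5 + 1) = 1
  (p1 ⊃ (p2 ⊃ (p2 ⊃ (¬p1 ⊃ (p1 ⊃ (p2 ⊃ p2)))))): min(1, 1 − 0.1 + 1) = 1
  (p2 ⊃ (p1 ⊃ (p2 ⊃ (p2 ⊃ (¬p1 ⊃ (p1 ⊃ (p2 ⊃ p2))))))): min(1, 1 − 0.5 + 1) = 1
  (p2 ⊃ (p2 ⊃ (p1 ⊃ (p2 ⊃ (p2 ⊃ (¬p1 ⊃ (p1 ⊃ (p2 ⊃ p2)))))))): min(1, 1 − 0.5 + 1) = 1
  (p2 ⊃ (p2 ⊃ (p2 ⊃ (p1 ⊃ (p2 ⊃ (p2 ⊃ (¬p1 ⊃ (p1 ⊃ (p2 ⊃ p2))))))))): min(1, 1 − 0.5 + 1) = 1
  Łukasiewicz value = 1
Difference: 1 − 1 = 0.00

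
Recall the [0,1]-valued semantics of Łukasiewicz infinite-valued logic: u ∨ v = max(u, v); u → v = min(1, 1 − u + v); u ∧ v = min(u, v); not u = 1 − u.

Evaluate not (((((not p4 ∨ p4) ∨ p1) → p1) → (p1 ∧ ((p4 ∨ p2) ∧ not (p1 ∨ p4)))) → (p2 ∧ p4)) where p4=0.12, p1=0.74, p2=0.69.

not p4: Łukasiewicz ¬ gives 1 − 0.12 = 0.88
(not p4 ∨ p4) = max(0.88, 0.12) = 0.88
((not p4 ∨ p4) ∨ p1) = max(0.88, 0.74) = 0.88
(((not p4 ∨ p4) ∨ p1) → p1): min(1, 1 − 0.88 + 0.74) = 0.86
(p4 ∨ p2) = max(0.12, 0.69) = 0.69
(p1 ∨ p4) = max(0.74, 0.12) = 0.74
not (p1 ∨ p4): Łukasiewicz ¬ gives 1 − 0.74 = 0.26
((p4 ∨ p2) ∧ not (p1 ∨ p4)) = min(0.69, 0.26) = 0.26
(p1 ∧ ((p4 ∨ p2) ∧ not (p1 ∨ p4))) = min(0.74, 0.26) = 0.26
((((not p4 ∨ p4) ∨ p1) → p1) → (p1 ∧ ((p4 ∨ p2) ∧ not (p1 ∨ p4)))): min(1, 1 − 0.86 + 0.26) = 0.4
(p2 ∧ p4) = min(0.69, 0.12) = 0.12
(((((not p4 ∨ p4) ∨ p1) → p1) → (p1 ∧ ((p4 ∨ p2) ∧ not (p1 ∨ p4)))) → (p2 ∧ p4)): min(1, 1 − 0.4 + 0.12) = 0.72
not (((((not p4 ∨ p4) ∨ p1) → p1) → (p1 ∧ ((p4 ∨ p2) ∧ not (p1 ∨ p4)))) → (p2 ∧ p4)): Łukasiewicz ¬ gives 1 − 0.72 = 0.28

0.28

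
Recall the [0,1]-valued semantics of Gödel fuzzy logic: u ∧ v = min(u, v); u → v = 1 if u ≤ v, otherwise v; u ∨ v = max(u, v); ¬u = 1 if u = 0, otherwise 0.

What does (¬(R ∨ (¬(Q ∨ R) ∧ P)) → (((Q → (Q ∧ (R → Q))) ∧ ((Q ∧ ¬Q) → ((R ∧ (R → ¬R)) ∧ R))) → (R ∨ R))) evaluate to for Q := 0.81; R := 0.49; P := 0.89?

1.00

(Q ∨ R) = max(0.81, 0.49) = 0.81
¬(Q ∨ R): Gödel ¬ of 0.81 = 0 (operand ≠ 0)
(¬(Q ∨ R) ∧ P) = min(0, 0.89) = 0
(R ∨ (¬(Q ∨ R) ∧ P)) = max(0.49, 0) = 0.49
¬(R ∨ (¬(Q ∨ R) ∧ P)): Gödel ¬ of 0.49 = 0 (operand ≠ 0)
(R → Q): 0.49 ≤ 0.81, so result = 1
(Q ∧ (R → Q)) = min(0.81, 1) = 0.81
(Q → (Q ∧ (R → Q))): 0.81 ≤ 0.81, so result = 1
¬Q: Gödel ¬ of 0.81 = 0 (operand ≠ 0)
(Q ∧ ¬Q) = min(0.81, 0) = 0
¬R: Gödel ¬ of 0.49 = 0 (operand ≠ 0)
(R → ¬R): 0.49 > 0, so result = 0
(R ∧ (R → ¬R)) = min(0.49, 0) = 0
((R ∧ (R → ¬R)) ∧ R) = min(0, 0.49) = 0
((Q ∧ ¬Q) → ((R ∧ (R → ¬R)) ∧ R)): 0 ≤ 0, so result = 1
((Q → (Q ∧ (R → Q))) ∧ ((Q ∧ ¬Q) → ((R ∧ (R → ¬R)) ∧ R))) = min(1, 1) = 1
(R ∨ R) = max(0.49, 0.49) = 0.49
(((Q → (Q ∧ (R → Q))) ∧ ((Q ∧ ¬Q) → ((R ∧ (R → ¬R)) ∧ R))) → (R ∨ R)): 1 > 0.49, so result = 0.49
(¬(R ∨ (¬(Q ∨ R) ∧ P)) → (((Q → (Q ∧ (R → Q))) ∧ ((Q ∧ ¬Q) → ((R ∧ (R → ¬R)) ∧ R))) → (R ∨ R))): 0 ≤ 0.49, so result = 1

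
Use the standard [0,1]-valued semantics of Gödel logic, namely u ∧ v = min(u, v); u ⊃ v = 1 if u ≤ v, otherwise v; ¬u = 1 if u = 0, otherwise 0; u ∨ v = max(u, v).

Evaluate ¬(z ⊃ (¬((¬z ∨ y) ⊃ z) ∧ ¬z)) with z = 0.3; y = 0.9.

1.00

¬z: Gödel ¬ of 0.3 = 0 (operand ≠ 0)
(¬z ∨ y) = max(0, 0.9) = 0.9
((¬z ∨ y) ⊃ z): 0.9 > 0.3, so result = 0.3
¬((¬z ∨ y) ⊃ z): Gödel ¬ of 0.3 = 0 (operand ≠ 0)
¬z: Gödel ¬ of 0.3 = 0 (operand ≠ 0)
(¬((¬z ∨ y) ⊃ z) ∧ ¬z) = min(0, 0) = 0
(z ⊃ (¬((¬z ∨ y) ⊃ z) ∧ ¬z)): 0.3 > 0, so result = 0
¬(z ⊃ (¬((¬z ∨ y) ⊃ z) ∧ ¬z)): Gödel ¬ of 0 = 1 (operand is 0)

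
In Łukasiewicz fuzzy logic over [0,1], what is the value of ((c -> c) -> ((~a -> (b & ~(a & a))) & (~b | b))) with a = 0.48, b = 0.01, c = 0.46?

0.49

(c -> c): min(1, 1 − 0.46 + 0.46) = 1
~a: Łukasiewicz ¬ gives 1 − 0.48 = 0.52
(a & a) = min(0.48, 0.48) = 0.48
~(a & a): Łukasiewicz ¬ gives 1 − 0.48 = 0.52
(b & ~(a & a)) = min(0.01, 0.52) = 0.01
(~a -> (b & ~(a & a))): min(1, 1 − 0.52 + 0.01) = 0.49
~b: Łukasiewicz ¬ gives 1 − 0.01 = 0.99
(~b | b) = max(0.99, 0.01) = 0.99
((~a -> (b & ~(a & a))) & (~b | b)) = min(0.49, 0.99) = 0.49
((c -> c) -> ((~a -> (b & ~(a & a))) & (~b | b))): min(1, 1 − 1 + 0.49) = 0.49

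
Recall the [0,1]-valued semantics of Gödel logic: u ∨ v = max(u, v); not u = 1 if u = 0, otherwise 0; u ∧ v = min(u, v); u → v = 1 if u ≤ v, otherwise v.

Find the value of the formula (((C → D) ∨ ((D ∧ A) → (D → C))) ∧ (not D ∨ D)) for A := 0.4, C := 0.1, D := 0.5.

0.50

(C → D): 0.1 ≤ 0.5, so result = 1
(D ∧ A) = min(0.5, 0.4) = 0.4
(D → C): 0.5 > 0.1, so result = 0.1
((D ∧ A) → (D → C)): 0.4 > 0.1, so result = 0.1
((C → D) ∨ ((D ∧ A) → (D → C))) = max(1, 0.1) = 1
not D: Gödel ¬ of 0.5 = 0 (operand ≠ 0)
(not D ∨ D) = max(0, 0.5) = 0.5
(((C → D) ∨ ((D ∧ A) → (D → C))) ∧ (not D ∨ D)) = min(1, 0.5) = 0.5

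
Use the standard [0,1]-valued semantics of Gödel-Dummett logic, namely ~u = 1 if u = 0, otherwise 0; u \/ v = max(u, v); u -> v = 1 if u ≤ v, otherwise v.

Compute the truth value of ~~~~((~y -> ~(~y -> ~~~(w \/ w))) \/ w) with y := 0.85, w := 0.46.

~y: Gödel ¬ of 0.85 = 0 (operand ≠ 0)
~y: Gödel ¬ of 0.85 = 0 (operand ≠ 0)
(w \/ w) = max(0.46, 0.46) = 0.46
~(w \/ w): Gödel ¬ of 0.46 = 0 (operand ≠ 0)
~~(w \/ w): Gödel ¬ of 0 = 1 (operand is 0)
~~~(w \/ w): Gödel ¬ of 1 = 0 (operand ≠ 0)
(~y -> ~~~(w \/ w)): 0 ≤ 0, so result = 1
~(~y -> ~~~(w \/ w)): Gödel ¬ of 1 = 0 (operand ≠ 0)
(~y -> ~(~y -> ~~~(w \/ w))): 0 ≤ 0, so result = 1
((~y -> ~(~y -> ~~~(w \/ w))) \/ w) = max(1, 0.46) = 1
~((~y -> ~(~y -> ~~~(w \/ w))) \/ w): Gödel ¬ of 1 = 0 (operand ≠ 0)
~~((~y -> ~(~y -> ~~~(w \/ w))) \/ w): Gödel ¬ of 0 = 1 (operand is 0)
~~~((~y -> ~(~y -> ~~~(w \/ w))) \/ w): Gödel ¬ of 1 = 0 (operand ≠ 0)
~~~~((~y -> ~(~y -> ~~~(w \/ w))) \/ w): Gödel ¬ of 0 = 1 (operand is 0)

1.00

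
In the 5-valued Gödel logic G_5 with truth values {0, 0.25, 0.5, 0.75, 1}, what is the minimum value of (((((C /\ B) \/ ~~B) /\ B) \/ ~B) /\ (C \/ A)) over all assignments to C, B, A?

0.00

The minimum is attained at C = 0, B = 0, A = 0:
  (C /\ B) = min(0, 0) = 0
  ~B: Gödel ¬ of 0 = 1 (operand is 0)
  ~~B: Gödel ¬ of 1 = 0 (operand ≠ 0)
  ((C /\ B) \/ ~~B) = max(0, 0) = 0
  (((C /\ B) \/ ~~B) /\ B) = min(0, 0) = 0
  ~B: Gödel ¬ of 0 = 1 (operand is 0)
  ((((C /\ B) \/ ~~B) /\ B) \/ ~B) = max(0, 1) = 1
  (C \/ A) = max(0, 0) = 0
  (((((C /\ B) \/ ~~B) /\ B) \/ ~B) /\ (C \/ A)) = min(1, 0) = 0
Checking all 125 assignments confirms none give a value below 0.00.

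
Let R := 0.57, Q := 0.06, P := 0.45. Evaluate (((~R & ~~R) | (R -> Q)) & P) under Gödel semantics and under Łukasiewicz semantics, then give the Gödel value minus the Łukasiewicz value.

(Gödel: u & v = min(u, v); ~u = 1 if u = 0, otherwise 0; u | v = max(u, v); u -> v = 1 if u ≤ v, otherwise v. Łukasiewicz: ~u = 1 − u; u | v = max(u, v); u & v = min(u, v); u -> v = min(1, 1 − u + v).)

-0.39

Gödel evaluation:
  ~R: Gödel ¬ of 0.57 = 0 (operand ≠ 0)
  ~R: Gödel ¬ of 0.57 = 0 (operand ≠ 0)
  ~~R: Gödel ¬ of 0 = 1 (operand is 0)
  (~R & ~~R) = min(0, 1) = 0
  (R -> Q): 0.57 > 0.06, so result = 0.06
  ((~R & ~~R) | (R -> Q)) = max(0, 0.06) = 0.06
  (((~R & ~~R) | (R -> Q)) & P) = min(0.06, 0.45) = 0.06
  Gödel value = 0.06
Łukasiewicz evaluation:
  ~R: Łukasiewicz ¬ gives 1 − 0.57 = 0.43
  ~R: Łukasiewicz ¬ gives 1 − 0.57 = 0.43
  ~~R: Łukasiewicz ¬ gives 1 − 0.43 = 0.57
  (~R & ~~R) = min(0.43, 0.57) = 0.43
  (R -> Q): min(1, 1 − 0.57 + 0.06) = 0.49
  ((~R & ~~R) | (R -> Q)) = max(0.43, 0.49) = 0.49
  (((~R & ~~R) | (R -> Q)) & P) = min(0.49, 0.45) = 0.45
  Łukasiewicz value = 0.45
Difference: 0.06 − 0.45 = -0.39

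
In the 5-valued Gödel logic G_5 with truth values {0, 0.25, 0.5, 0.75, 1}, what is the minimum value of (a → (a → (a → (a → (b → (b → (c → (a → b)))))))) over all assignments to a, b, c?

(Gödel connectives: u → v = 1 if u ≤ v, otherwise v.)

1.00

Every assignment gives 1. For instance at a = 0, b = 0, c = 0:
  (a → b): 0 ≤ 0, so result = 1
  (c → (a → b)): 0 ≤ 1, so result = 1
  (b → (c → (a → b))): 0 ≤ 1, so result = 1
  (b → (b → (c → (a → b)))): 0 ≤ 1, so result = 1
  (a → (b → (b → (c → (a → b))))): 0 ≤ 1, so result = 1
  (a → (a → (b → (b → (c → (a → b)))))): 0 ≤ 1, so result = 1
  (a → (a → (a → (b → (b → (c → (a → b))))))): 0 ≤ 1, so result = 1
  (a → (a → (a → (a → (b → (b → (c → (a → b)))))))): 0 ≤ 1, so result = 1
All 125 assignments give value 1 — the formula is a G_5-tautology.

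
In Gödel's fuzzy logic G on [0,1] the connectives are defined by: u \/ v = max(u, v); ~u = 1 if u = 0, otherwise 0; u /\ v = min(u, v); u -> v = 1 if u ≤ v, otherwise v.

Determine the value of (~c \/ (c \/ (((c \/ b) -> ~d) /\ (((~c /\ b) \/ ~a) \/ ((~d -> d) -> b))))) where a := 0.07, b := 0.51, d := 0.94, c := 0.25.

~c: Gödel ¬ of 0.25 = 0 (operand ≠ 0)
(c \/ b) = max(0.25, 0.51) = 0.51
~d: Gödel ¬ of 0.94 = 0 (operand ≠ 0)
((c \/ b) -> ~d): 0.51 > 0, so result = 0
~c: Gödel ¬ of 0.25 = 0 (operand ≠ 0)
(~c /\ b) = min(0, 0.51) = 0
~a: Gödel ¬ of 0.07 = 0 (operand ≠ 0)
((~c /\ b) \/ ~a) = max(0, 0) = 0
~d: Gödel ¬ of 0.94 = 0 (operand ≠ 0)
(~d -> d): 0 ≤ 0.94, so result = 1
((~d -> d) -> b): 1 > 0.51, so result = 0.51
(((~c /\ b) \/ ~a) \/ ((~d -> d) -> b)) = max(0, 0.51) = 0.51
(((c \/ b) -> ~d) /\ (((~c /\ b) \/ ~a) \/ ((~d -> d) -> b))) = min(0, 0.51) = 0
(c \/ (((c \/ b) -> ~d) /\ (((~c /\ b) \/ ~a) \/ ((~d -> d) -> b)))) = max(0.25, 0) = 0.25
(~c \/ (c \/ (((c \/ b) -> ~d) /\ (((~c /\ b) \/ ~a) \/ ((~d -> d) -> b))))) = max(0, 0.25) = 0.25

0.25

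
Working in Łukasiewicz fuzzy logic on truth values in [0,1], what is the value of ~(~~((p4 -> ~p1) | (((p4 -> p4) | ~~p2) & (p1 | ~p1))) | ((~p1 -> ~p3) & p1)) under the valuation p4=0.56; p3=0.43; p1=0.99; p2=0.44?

0.01

~p1: Łukasiewicz ¬ gives 1 − 0.99 = 0.01
(p4 -> ~p1): min(1, 1 − 0.56 + 0.01) = 0.45
(p4 -> p4): min(1, 1 − 0.56 + 0.56) = 1
~p2: Łukasiewicz ¬ gives 1 − 0.44 = 0.56
~~p2: Łukasiewicz ¬ gives 1 − 0.56 = 0.44
((p4 -> p4) | ~~p2) = max(1, 0.44) = 1
~p1: Łukasiewicz ¬ gives 1 − 0.99 = 0.01
(p1 | ~p1) = max(0.99, 0.01) = 0.99
(((p4 -> p4) | ~~p2) & (p1 | ~p1)) = min(1, 0.99) = 0.99
((p4 -> ~p1) | (((p4 -> p4) | ~~p2) & (p1 | ~p1))) = max(0.45, 0.99) = 0.99
~((p4 -> ~p1) | (((p4 -> p4) | ~~p2) & (p1 | ~p1))): Łukasiewicz ¬ gives 1 − 0.99 = 0.01
~~((p4 -> ~p1) | (((p4 -> p4) | ~~p2) & (p1 | ~p1))): Łukasiewicz ¬ gives 1 − 0.01 = 0.99
~p1: Łukasiewicz ¬ gives 1 − 0.99 = 0.01
~p3: Łukasiewicz ¬ gives 1 − 0.43 = 0.57
(~p1 -> ~p3): min(1, 1 − 0.01 + 0.57) = 1
((~p1 -> ~p3) & p1) = min(1, 0.99) = 0.99
(~~((p4 -> ~p1) | (((p4 -> p4) | ~~p2) & (p1 | ~p1))) | ((~p1 -> ~p3) & p1)) = max(0.99, 0.99) = 0.99
~(~~((p4 -> ~p1) | (((p4 -> p4) | ~~p2) & (p1 | ~p1))) | ((~p1 -> ~p3) & p1)): Łukasiewicz ¬ gives 1 − 0.99 = 0.01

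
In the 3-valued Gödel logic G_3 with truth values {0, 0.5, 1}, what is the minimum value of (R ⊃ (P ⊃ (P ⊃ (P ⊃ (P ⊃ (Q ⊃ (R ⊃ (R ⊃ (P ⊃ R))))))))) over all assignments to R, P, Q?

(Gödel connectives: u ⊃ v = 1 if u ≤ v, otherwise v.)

1.00

Every assignment gives 1. For instance at R = 0, P = 0, Q = 0:
  (P ⊃ R): 0 ≤ 0, so result = 1
  (R ⊃ (P ⊃ R)): 0 ≤ 1, so result = 1
  (R ⊃ (R ⊃ (P ⊃ R))): 0 ≤ 1, so result = 1
  (Q ⊃ (R ⊃ (R ⊃ (P ⊃ R)))): 0 ≤ 1, so result = 1
  (P ⊃ (Q ⊃ (R ⊃ (R ⊃ (P ⊃ R))))): 0 ≤ 1, so result = 1
  (P ⊃ (P ⊃ (Q ⊃ (R ⊃ (R ⊃ (P ⊃ R)))))): 0 ≤ 1, so result = 1
  (P ⊃ (P ⊃ (P ⊃ (Q ⊃ (R ⊃ (R ⊃ (P ⊃ R))))))): 0 ≤ 1, so result = 1
  (P ⊃ (P ⊃ (P ⊃ (P ⊃ (Q ⊃ (R ⊃ (R ⊃ (P ⊃ R)))))))): 0 ≤ 1, so result = 1
  (R ⊃ (P ⊃ (P ⊃ (P ⊃ (P ⊃ (Q ⊃ (R ⊃ (R ⊃ (P ⊃ R))))))))): 0 ≤ 1, so result = 1
All 27 assignments give value 1 — the formula is a G_3-tautology.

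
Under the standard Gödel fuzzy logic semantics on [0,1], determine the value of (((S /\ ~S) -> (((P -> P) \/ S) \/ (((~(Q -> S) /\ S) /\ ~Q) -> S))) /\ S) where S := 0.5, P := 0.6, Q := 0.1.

~S: Gödel ¬ of 0.5 = 0 (operand ≠ 0)
(S /\ ~S) = min(0.5, 0) = 0
(P -> P): 0.6 ≤ 0.6, so result = 1
((P -> P) \/ S) = max(1, 0.5) = 1
(Q -> S): 0.1 ≤ 0.5, so result = 1
~(Q -> S): Gödel ¬ of 1 = 0 (operand ≠ 0)
(~(Q -> S) /\ S) = min(0, 0.5) = 0
~Q: Gödel ¬ of 0.1 = 0 (operand ≠ 0)
((~(Q -> S) /\ S) /\ ~Q) = min(0, 0) = 0
(((~(Q -> S) /\ S) /\ ~Q) -> S): 0 ≤ 0.5, so result = 1
(((P -> P) \/ S) \/ (((~(Q -> S) /\ S) /\ ~Q) -> S)) = max(1, 1) = 1
((S /\ ~S) -> (((P -> P) \/ S) \/ (((~(Q -> S) /\ S) /\ ~Q) -> S))): 0 ≤ 1, so result = 1
(((S /\ ~S) -> (((P -> P) \/ S) \/ (((~(Q -> S) /\ S) /\ ~Q) -> S))) /\ S) = min(1, 0.5) = 0.5

0.50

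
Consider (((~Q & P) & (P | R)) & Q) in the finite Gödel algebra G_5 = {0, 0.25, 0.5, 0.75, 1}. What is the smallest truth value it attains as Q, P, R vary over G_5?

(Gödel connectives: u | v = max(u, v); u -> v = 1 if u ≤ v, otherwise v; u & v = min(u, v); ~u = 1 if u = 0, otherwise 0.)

0.00

The minimum is attained at Q = 0, P = 0, R = 0:
  ~Q: Gödel ¬ of 0 = 1 (operand is 0)
  (~Q & P) = min(1, 0) = 0
  (P | R) = max(0, 0) = 0
  ((~Q & P) & (P | R)) = min(0, 0) = 0
  (((~Q & P) & (P | R)) & Q) = min(0, 0) = 0
Checking all 125 assignments confirms none give a value below 0.00.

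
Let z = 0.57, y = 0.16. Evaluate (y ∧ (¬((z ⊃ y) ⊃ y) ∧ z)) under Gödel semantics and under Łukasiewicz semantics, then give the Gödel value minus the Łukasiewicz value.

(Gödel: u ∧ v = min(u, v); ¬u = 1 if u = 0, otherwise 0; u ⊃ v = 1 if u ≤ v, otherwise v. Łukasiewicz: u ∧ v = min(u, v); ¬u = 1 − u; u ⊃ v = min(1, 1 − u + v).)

Gödel evaluation:
  (z ⊃ y): 0.57 > 0.16, so result = 0.16
  ((z ⊃ y) ⊃ y): 0.16 ≤ 0.16, so result = 1
  ¬((z ⊃ y) ⊃ y): Gödel ¬ of 1 = 0 (operand ≠ 0)
  (¬((z ⊃ y) ⊃ y) ∧ z) = min(0, 0.57) = 0
  (y ∧ (¬((z ⊃ y) ⊃ y) ∧ z)) = min(0.16, 0) = 0
  Gödel value = 0
Łukasiewicz evaluation:
  (z ⊃ y): min(1, 1 − 0.57 + 0.16) = 0.59
  ((z ⊃ y) ⊃ y): min(1, 1 − 0.59 + 0.16) = 0.57
  ¬((z ⊃ y) ⊃ y): Łukasiewicz ¬ gives 1 − 0.57 = 0.43
  (¬((z ⊃ y) ⊃ y) ∧ z) = min(0.43, 0.57) = 0.43
  (y ∧ (¬((z ⊃ y) ⊃ y) ∧ z)) = min(0.16, 0.43) = 0.16
  Łukasiewicz value = 0.16
Difference: 0 − 0.16 = -0.16

-0.16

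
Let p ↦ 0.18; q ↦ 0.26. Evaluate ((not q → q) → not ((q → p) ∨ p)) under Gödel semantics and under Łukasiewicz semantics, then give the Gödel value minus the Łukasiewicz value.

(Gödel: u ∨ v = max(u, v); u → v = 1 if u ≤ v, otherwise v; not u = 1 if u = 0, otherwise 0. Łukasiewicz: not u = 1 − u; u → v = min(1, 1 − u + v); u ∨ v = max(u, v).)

Gödel evaluation:
  not q: Gödel ¬ of 0.26 = 0 (operand ≠ 0)
  (not q → q): 0 ≤ 0.26, so result = 1
  (q → p): 0.26 > 0.18, so result = 0.18
  ((q → p) ∨ p) = max(0.18, 0.18) = 0.18
  not ((q → p) ∨ p): Gödel ¬ of 0.18 = 0 (operand ≠ 0)
  ((not q → q) → not ((q → p) ∨ p)): 1 > 0, so result = 0
  Gödel value = 0
Łukasiewicz evaluation:
  not q: Łukasiewicz ¬ gives 1 − 0.26 = 0.74
  (not q → q): min(1, 1 − 0.74 + 0.26) = 0.52
  (q → p): min(1, 1 − 0.26 + 0.18) = 0.92
  ((q → p) ∨ p) = max(0.92, 0.18) = 0.92
  not ((q → p) ∨ p): Łukasiewicz ¬ gives 1 − 0.92 = 0.08
  ((not q → q) → not ((q → p) ∨ p)): min(1, 1 − 0.52 + 0.08) = 0.56
  Łukasiewicz value = 0.56
Difference: 0 − 0.56 = -0.56

-0.56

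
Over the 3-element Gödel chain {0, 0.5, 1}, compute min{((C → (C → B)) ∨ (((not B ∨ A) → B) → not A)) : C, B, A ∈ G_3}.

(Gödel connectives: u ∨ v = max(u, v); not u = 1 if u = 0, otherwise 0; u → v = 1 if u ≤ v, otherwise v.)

The minimum is attained at C = 1, B = 0.5, A = 0.5:
  (C → B): 1 > 0.5, so result = 0.5
  (C → (C → B)): 1 > 0.5, so result = 0.5
  not B: Gödel ¬ of 0.5 = 0 (operand ≠ 0)
  (not B ∨ A) = max(0, 0.5) = 0.5
  ((not B ∨ A) → B): 0.5 ≤ 0.5, so result = 1
  not A: Gödel ¬ of 0.5 = 0 (operand ≠ 0)
  (((not B ∨ A) → B) → not A): 1 > 0, so result = 0
  ((C → (C → B)) ∨ (((not B ∨ A) → B) → not A)) = max(0.5, 0) = 0.5
Checking all 27 assignments confirms none give a value below 0.50.

0.50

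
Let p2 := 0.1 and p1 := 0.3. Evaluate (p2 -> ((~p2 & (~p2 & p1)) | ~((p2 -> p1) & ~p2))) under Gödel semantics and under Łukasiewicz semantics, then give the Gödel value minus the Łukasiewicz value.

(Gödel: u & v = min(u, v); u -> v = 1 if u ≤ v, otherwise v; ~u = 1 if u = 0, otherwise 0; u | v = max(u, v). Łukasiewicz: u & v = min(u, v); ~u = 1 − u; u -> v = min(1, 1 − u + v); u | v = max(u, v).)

Gödel evaluation:
  ~p2: Gödel ¬ of 0.1 = 0 (operand ≠ 0)
  ~p2: Gödel ¬ of 0.1 = 0 (operand ≠ 0)
  (~p2 & p1) = min(0, 0.3) = 0
  (~p2 & (~p2 & p1)) = min(0, 0) = 0
  (p2 -> p1): 0.1 ≤ 0.3, so result = 1
  ~p2: Gödel ¬ of 0.1 = 0 (operand ≠ 0)
  ((p2 -> p1) & ~p2) = min(1, 0) = 0
  ~((p2 -> p1) & ~p2): Gödel ¬ of 0 = 1 (operand is 0)
  ((~p2 & (~p2 & p1)) | ~((p2 -> p1) & ~p2)) = max(0, 1) = 1
  (p2 -> ((~p2 & (~p2 & p1)) | ~((p2 -> p1) & ~p2))): 0.1 ≤ 1, so result = 1
  Gödel value = 1
Łukasiewicz evaluation:
  ~p2: Łukasiewicz ¬ gives 1 − 0.1 = 0.9
  ~p2: Łukasiewicz ¬ gives 1 − 0.1 = 0.9
  (~p2 & p1) = min(0.9, 0.3) = 0.3
  (~p2 & (~p2 & p1)) = min(0.9, 0.3) = 0.3
  (p2 -> p1): min(1, 1 − 0.1 + 0.3) = 1
  ~p2: Łukasiewicz ¬ gives 1 − 0.1 = 0.9
  ((p2 -> p1) & ~p2) = min(1, 0.9) = 0.9
  ~((p2 -> p1) & ~p2): Łukasiewicz ¬ gives 1 − 0.9 = 0.1
  ((~p2 & (~p2 & p1)) | ~((p2 -> p1) & ~p2)) = max(0.3, 0.1) = 0.3
  (p2 -> ((~p2 & (~p2 & p1)) | ~((p2 -> p1) & ~p2))): min(1, 1 − 0.1 + 0.3) = 1
  Łukasiewicz value = 1
Difference: 1 − 1 = 0.00

0.00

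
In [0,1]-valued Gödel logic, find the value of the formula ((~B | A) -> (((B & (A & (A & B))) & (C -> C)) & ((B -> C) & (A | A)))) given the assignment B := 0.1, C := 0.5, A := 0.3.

0.10

~B: Gödel ¬ of 0.1 = 0 (operand ≠ 0)
(~B | A) = max(0, 0.3) = 0.3
(A & B) = min(0.3, 0.1) = 0.1
(A & (A & B)) = min(0.3, 0.1) = 0.1
(B & (A & (A & B))) = min(0.1, 0.1) = 0.1
(C -> C): 0.5 ≤ 0.5, so result = 1
((B & (A & (A & B))) & (C -> C)) = min(0.1, 1) = 0.1
(B -> C): 0.1 ≤ 0.5, so result = 1
(A | A) = max(0.3, 0.3) = 0.3
((B -> C) & (A | A)) = min(1, 0.3) = 0.3
(((B & (A & (A & B))) & (C -> C)) & ((B -> C) & (A | A))) = min(0.1, 0.3) = 0.1
((~B | A) -> (((B & (A & (A & B))) & (C -> C)) & ((B -> C) & (A | A)))): 0.3 > 0.1, so result = 0.1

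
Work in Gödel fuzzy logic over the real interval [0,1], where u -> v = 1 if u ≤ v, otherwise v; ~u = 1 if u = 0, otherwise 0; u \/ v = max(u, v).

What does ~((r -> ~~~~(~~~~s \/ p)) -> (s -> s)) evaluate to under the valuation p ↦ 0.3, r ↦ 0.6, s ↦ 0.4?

0.00

~s: Gödel ¬ of 0.4 = 0 (operand ≠ 0)
~~s: Gödel ¬ of 0 = 1 (operand is 0)
~~~s: Gödel ¬ of 1 = 0 (operand ≠ 0)
~~~~s: Gödel ¬ of 0 = 1 (operand is 0)
(~~~~s \/ p) = max(1, 0.3) = 1
~(~~~~s \/ p): Gödel ¬ of 1 = 0 (operand ≠ 0)
~~(~~~~s \/ p): Gödel ¬ of 0 = 1 (operand is 0)
~~~(~~~~s \/ p): Gödel ¬ of 1 = 0 (operand ≠ 0)
~~~~(~~~~s \/ p): Gödel ¬ of 0 = 1 (operand is 0)
(r -> ~~~~(~~~~s \/ p)): 0.6 ≤ 1, so result = 1
(s -> s): 0.4 ≤ 0.4, so result = 1
((r -> ~~~~(~~~~s \/ p)) -> (s -> s)): 1 ≤ 1, so result = 1
~((r -> ~~~~(~~~~s \/ p)) -> (s -> s)): Gödel ¬ of 1 = 0 (operand ≠ 0)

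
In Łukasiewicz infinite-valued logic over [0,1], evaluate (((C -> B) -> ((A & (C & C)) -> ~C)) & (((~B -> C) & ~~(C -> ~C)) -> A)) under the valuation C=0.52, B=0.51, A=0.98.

(C -> B): min(1, 1 − 0.52 + 0.51) = 0.99
(C & C) = min(0.52, 0.52) = 0.52
(A & (C & C)) = min(0.98, 0.52) = 0.52
~C: Łukasiewicz ¬ gives 1 − 0.52 = 0.48
((A & (C & C)) -> ~C): min(1, 1 − 0.52 + 0.48) = 0.96
((C -> B) -> ((A & (C & C)) -> ~C)): min(1, 1 − 0.99 + 0.96) = 0.97
~B: Łukasiewicz ¬ gives 1 − 0.51 = 0.49
(~B -> C): min(1, 1 − 0.49 + 0.52) = 1
~C: Łukasiewicz ¬ gives 1 − 0.52 = 0.48
(C -> ~C): min(1, 1 − 0.52 + 0.48) = 0.96
~(C -> ~C): Łukasiewicz ¬ gives 1 − 0.96 = 0.04
~~(C -> ~C): Łukasiewicz ¬ gives 1 − 0.04 = 0.96
((~B -> C) & ~~(C -> ~C)) = min(1, 0.96) = 0.96
(((~B -> C) & ~~(C -> ~C)) -> A): min(1, 1 − 0.96 + 0.98) = 1
(((C -> B) -> ((A & (C & C)) -> ~C)) & (((~B -> C) & ~~(C -> ~C)) -> A)) = min(0.97, 1) = 0.97

0.97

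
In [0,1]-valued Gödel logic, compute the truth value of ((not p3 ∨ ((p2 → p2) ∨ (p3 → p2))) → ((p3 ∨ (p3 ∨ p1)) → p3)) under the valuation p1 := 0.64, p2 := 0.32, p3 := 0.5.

0.50

not p3: Gödel ¬ of 0.5 = 0 (operand ≠ 0)
(p2 → p2): 0.32 ≤ 0.32, so result = 1
(p3 → p2): 0.5 > 0.32, so result = 0.32
((p2 → p2) ∨ (p3 → p2)) = max(1, 0.32) = 1
(not p3 ∨ ((p2 → p2) ∨ (p3 → p2))) = max(0, 1) = 1
(p3 ∨ p1) = max(0.5, 0.64) = 0.64
(p3 ∨ (p3 ∨ p1)) = max(0.5, 0.64) = 0.64
((p3 ∨ (p3 ∨ p1)) → p3): 0.64 > 0.5, so result = 0.5
((not p3 ∨ ((p2 → p2) ∨ (p3 → p2))) → ((p3 ∨ (p3 ∨ p1)) → p3)): 1 > 0.5, so result = 0.5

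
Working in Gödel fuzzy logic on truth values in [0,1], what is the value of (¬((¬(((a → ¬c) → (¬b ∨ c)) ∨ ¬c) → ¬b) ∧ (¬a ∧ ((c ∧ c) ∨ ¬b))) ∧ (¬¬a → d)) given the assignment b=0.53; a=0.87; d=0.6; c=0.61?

0.60

¬c: Gödel ¬ of 0.61 = 0 (operand ≠ 0)
(a → ¬c): 0.87 > 0, so result = 0
¬b: Gödel ¬ of 0.53 = 0 (operand ≠ 0)
(¬b ∨ c) = max(0, 0.61) = 0.61
((a → ¬c) → (¬b ∨ c)): 0 ≤ 0.61, so result = 1
¬c: Gödel ¬ of 0.61 = 0 (operand ≠ 0)
(((a → ¬c) → (¬b ∨ c)) ∨ ¬c) = max(1, 0) = 1
¬(((a → ¬c) → (¬b ∨ c)) ∨ ¬c): Gödel ¬ of 1 = 0 (operand ≠ 0)
¬b: Gödel ¬ of 0.53 = 0 (operand ≠ 0)
(¬(((a → ¬c) → (¬b ∨ c)) ∨ ¬c) → ¬b): 0 ≤ 0, so result = 1
¬a: Gödel ¬ of 0.87 = 0 (operand ≠ 0)
(c ∧ c) = min(0.61, 0.61) = 0.61
¬b: Gödel ¬ of 0.53 = 0 (operand ≠ 0)
((c ∧ c) ∨ ¬b) = max(0.61, 0) = 0.61
(¬a ∧ ((c ∧ c) ∨ ¬b)) = min(0, 0.61) = 0
((¬(((a → ¬c) → (¬b ∨ c)) ∨ ¬c) → ¬b) ∧ (¬a ∧ ((c ∧ c) ∨ ¬b))) = min(1, 0) = 0
¬((¬(((a → ¬c) → (¬b ∨ c)) ∨ ¬c) → ¬b) ∧ (¬a ∧ ((c ∧ c) ∨ ¬b))): Gödel ¬ of 0 = 1 (operand is 0)
¬a: Gödel ¬ of 0.87 = 0 (operand ≠ 0)
¬¬a: Gödel ¬ of 0 = 1 (operand is 0)
(¬¬a → d): 1 > 0.6, so result = 0.6
(¬((¬(((a → ¬c) → (¬b ∨ c)) ∨ ¬c) → ¬b) ∧ (¬a ∧ ((c ∧ c) ∨ ¬b))) ∧ (¬¬a → d)) = min(1, 0.6) = 0.6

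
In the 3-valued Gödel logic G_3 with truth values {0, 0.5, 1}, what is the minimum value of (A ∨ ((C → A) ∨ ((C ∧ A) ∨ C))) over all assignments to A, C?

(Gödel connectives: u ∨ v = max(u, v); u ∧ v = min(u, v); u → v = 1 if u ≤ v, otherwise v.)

0.50

The minimum is attained at A = 0, C = 0.5:
  (C → A): 0.5 > 0, so result = 0
  (C ∧ A) = min(0.5, 0) = 0
  ((C ∧ A) ∨ C) = max(0, 0.5) = 0.5
  ((C → A) ∨ ((C ∧ A) ∨ C)) = max(0, 0.5) = 0.5
  (A ∨ ((C → A) ∨ ((C ∧ A) ∨ C))) = max(0, 0.5) = 0.5
Checking all 9 assignments confirms none give a value below 0.50.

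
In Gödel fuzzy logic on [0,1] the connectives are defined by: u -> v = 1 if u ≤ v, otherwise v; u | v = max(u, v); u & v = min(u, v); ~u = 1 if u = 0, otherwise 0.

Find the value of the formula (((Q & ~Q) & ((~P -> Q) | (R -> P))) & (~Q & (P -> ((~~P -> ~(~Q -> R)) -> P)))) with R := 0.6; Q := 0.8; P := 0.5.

~Q: Gödel ¬ of 0.8 = 0 (operand ≠ 0)
(Q & ~Q) = min(0.8, 0) = 0
~P: Gödel ¬ of 0.5 = 0 (operand ≠ 0)
(~P -> Q): 0 ≤ 0.8, so result = 1
(R -> P): 0.6 > 0.5, so result = 0.5
((~P -> Q) | (R -> P)) = max(1, 0.5) = 1
((Q & ~Q) & ((~P -> Q) | (R -> P))) = min(0, 1) = 0
~Q: Gödel ¬ of 0.8 = 0 (operand ≠ 0)
~P: Gödel ¬ of 0.5 = 0 (operand ≠ 0)
~~P: Gödel ¬ of 0 = 1 (operand is 0)
~Q: Gödel ¬ of 0.8 = 0 (operand ≠ 0)
(~Q -> R): 0 ≤ 0.6, so result = 1
~(~Q -> R): Gödel ¬ of 1 = 0 (operand ≠ 0)
(~~P -> ~(~Q -> R)): 1 > 0, so result = 0
((~~P -> ~(~Q -> R)) -> P): 0 ≤ 0.5, so result = 1
(P -> ((~~P -> ~(~Q -> R)) -> P)): 0.5 ≤ 1, so result = 1
(~Q & (P -> ((~~P -> ~(~Q -> R)) -> P))) = min(0, 1) = 0
(((Q & ~Q) & ((~P -> Q) | (R -> P))) & (~Q & (P -> ((~~P -> ~(~Q -> R)) -> P)))) = min(0, 0) = 0

0.00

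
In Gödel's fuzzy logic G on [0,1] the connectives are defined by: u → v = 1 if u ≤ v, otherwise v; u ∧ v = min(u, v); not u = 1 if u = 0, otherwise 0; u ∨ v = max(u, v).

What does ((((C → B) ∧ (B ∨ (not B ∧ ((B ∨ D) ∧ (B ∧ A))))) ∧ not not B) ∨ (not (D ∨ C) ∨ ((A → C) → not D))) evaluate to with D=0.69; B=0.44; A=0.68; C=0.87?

0.44

(C → B): 0.87 > 0.44, so result = 0.44
not B: Gödel ¬ of 0.44 = 0 (operand ≠ 0)
(B ∨ D) = max(0.44, 0.69) = 0.69
(B ∧ A) = min(0.44, 0.68) = 0.44
((B ∨ D) ∧ (B ∧ A)) = min(0.69, 0.44) = 0.44
(not B ∧ ((B ∨ D) ∧ (B ∧ A))) = min(0, 0.44) = 0
(B ∨ (not B ∧ ((B ∨ D) ∧ (B ∧ A)))) = max(0.44, 0) = 0.44
((C → B) ∧ (B ∨ (not B ∧ ((B ∨ D) ∧ (B ∧ A))))) = min(0.44, 0.44) = 0.44
not B: Gödel ¬ of 0.44 = 0 (operand ≠ 0)
not not B: Gödel ¬ of 0 = 1 (operand is 0)
(((C → B) ∧ (B ∨ (not B ∧ ((B ∨ D) ∧ (B ∧ A))))) ∧ not not B) = min(0.44, 1) = 0.44
(D ∨ C) = max(0.69, 0.87) = 0.87
not (D ∨ C): Gödel ¬ of 0.87 = 0 (operand ≠ 0)
(A → C): 0.68 ≤ 0.87, so result = 1
not D: Gödel ¬ of 0.69 = 0 (operand ≠ 0)
((A → C) → not D): 1 > 0, so result = 0
(not (D ∨ C) ∨ ((A → C) → not D)) = max(0, 0) = 0
((((C → B) ∧ (B ∨ (not B ∧ ((B ∨ D) ∧ (B ∧ A))))) ∧ not not B) ∨ (not (D ∨ C) ∨ ((A → C) → not D))) = max(0.44, 0) = 0.44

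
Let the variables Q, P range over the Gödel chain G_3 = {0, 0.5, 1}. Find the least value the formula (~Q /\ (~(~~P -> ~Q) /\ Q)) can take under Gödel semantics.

The minimum is attained at Q = 0, P = 0:
  ~Q: Gödel ¬ of 0 = 1 (operand is 0)
  ~P: Gödel ¬ of 0 = 1 (operand is 0)
  ~~P: Gödel ¬ of 1 = 0 (operand ≠ 0)
  ~Q: Gödel ¬ of 0 = 1 (operand is 0)
  (~~P -> ~Q): 0 ≤ 1, so result = 1
  ~(~~P -> ~Q): Gödel ¬ of 1 = 0 (operand ≠ 0)
  (~(~~P -> ~Q) /\ Q) = min(0, 0) = 0
  (~Q /\ (~(~~P -> ~Q) /\ Q)) = min(1, 0) = 0
Checking all 9 assignments confirms none give a value below 0.00.

0.00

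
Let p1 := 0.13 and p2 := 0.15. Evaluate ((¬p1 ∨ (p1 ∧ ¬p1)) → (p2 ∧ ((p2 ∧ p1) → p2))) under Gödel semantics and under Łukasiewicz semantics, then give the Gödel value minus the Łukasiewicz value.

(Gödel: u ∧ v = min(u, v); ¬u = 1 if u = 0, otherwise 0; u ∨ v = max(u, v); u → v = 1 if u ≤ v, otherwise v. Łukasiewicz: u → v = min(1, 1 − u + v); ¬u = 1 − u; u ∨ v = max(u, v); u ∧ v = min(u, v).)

0.72

Gödel evaluation:
  ¬p1: Gödel ¬ of 0.13 = 0 (operand ≠ 0)
  ¬p1: Gödel ¬ of 0.13 = 0 (operand ≠ 0)
  (p1 ∧ ¬p1) = min(0.13, 0) = 0
  (¬p1 ∨ (p1 ∧ ¬p1)) = max(0, 0) = 0
  (p2 ∧ p1) = min(0.15, 0.13) = 0.13
  ((p2 ∧ p1) → p2): 0.13 ≤ 0.15, so result = 1
  (p2 ∧ ((p2 ∧ p1) → p2)) = min(0.15, 1) = 0.15
  ((¬p1 ∨ (p1 ∧ ¬p1)) → (p2 ∧ ((p2 ∧ p1) → p2))): 0 ≤ 0.15, so result = 1
  Gödel value = 1
Łukasiewicz evaluation:
  ¬p1: Łukasiewicz ¬ gives 1 − 0.13 = 0.87
  ¬p1: Łukasiewicz ¬ gives 1 − 0.13 = 0.87
  (p1 ∧ ¬p1) = min(0.13, 0.87) = 0.13
  (¬p1 ∨ (p1 ∧ ¬p1)) = max(0.87, 0.13) = 0.87
  (p2 ∧ p1) = min(0.15, 0.13) = 0.13
  ((p2 ∧ p1) → p2): min(1, 1 − 0.13 + 0.15) = 1
  (p2 ∧ ((p2 ∧ p1) → p2)) = min(0.15, 1) = 0.15
  ((¬p1 ∨ (p1 ∧ ¬p1)) → (p2 ∧ ((p2 ∧ p1) → p2))): min(1, 1 − 0.87 + 0.15) = 0.28
  Łukasiewicz value = 0.28
Difference: 1 − 0.28 = 0.72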